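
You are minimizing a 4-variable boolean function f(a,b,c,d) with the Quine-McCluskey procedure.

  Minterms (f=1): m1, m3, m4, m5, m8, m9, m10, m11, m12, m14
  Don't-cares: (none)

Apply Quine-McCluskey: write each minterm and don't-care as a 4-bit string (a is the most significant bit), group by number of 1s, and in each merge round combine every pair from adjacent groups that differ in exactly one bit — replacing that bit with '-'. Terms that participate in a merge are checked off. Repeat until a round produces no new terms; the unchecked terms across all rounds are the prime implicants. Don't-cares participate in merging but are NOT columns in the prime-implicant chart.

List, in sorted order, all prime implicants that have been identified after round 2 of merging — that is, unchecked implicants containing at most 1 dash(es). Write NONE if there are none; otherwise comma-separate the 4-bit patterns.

-100, 0-01, 010-

size-2^0 implicants → 0001(✓)  0011(✓)  0100(✓)  0101(✓)  1000(✓)  1001(✓)  1010(✓)  1011(✓)  1100(✓)  1110(✓)
size-2^1 implicants → -001(✓)  -011(✓)  -100  0-01  00-1(✓)  010-  1-00(✓)  1-10(✓)  10-0(✓)  10-1(✓)  100-(✓)  101-(✓)  11-0(✓)
size-2^2 implicants → -0-1  1--0  10--
Unchecked terms (primes): -0-1, -100, 0-01, 010-, 1--0, 10--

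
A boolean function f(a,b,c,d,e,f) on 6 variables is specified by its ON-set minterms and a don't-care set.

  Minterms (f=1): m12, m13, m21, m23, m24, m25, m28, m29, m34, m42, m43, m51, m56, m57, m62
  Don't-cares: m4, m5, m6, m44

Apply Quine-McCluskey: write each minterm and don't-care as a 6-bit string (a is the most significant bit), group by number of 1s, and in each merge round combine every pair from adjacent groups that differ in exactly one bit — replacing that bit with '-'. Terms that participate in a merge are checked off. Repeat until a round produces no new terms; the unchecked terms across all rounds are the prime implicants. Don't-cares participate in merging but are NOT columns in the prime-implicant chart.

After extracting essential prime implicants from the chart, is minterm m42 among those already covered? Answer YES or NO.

[col 0] 000100*, 000101*, 000110*, 001100*, 001101*, 010101*, 010111*, 011000*, 011001*, 011100*, 011101*, 100010*, 101010*, 101011*, 101100*, 110011, 111000*, 111001*, 111110
[col 1] -01100, -11000*, -11001*, 0-0101*, 0-1100*, 0-1101*, 00-100*, 00-101*, 0001-0, 00010-*, 00110-*, 01-101*, 0101-1, 011-00*, 011-01*, 01100-*, 01110-*, 10-010, 10101-, 11100-*
[col 2] -1100-, 0--101, 0-110-, 00-10-, 011-0-
Prime implicants: -01100, -1100-, 0--101, 0-110-, 00-10-, 0001-0, 0101-1, 011-0-, 10-010, 10101-, 110011, 111110
PI chart (minterm → PIs covering it):
  12 | -01100,0-110-,00-10-
  13 | 0--101,0-110-,00-10-
  21 | 0--101,0101-1
  23 | 0101-1  (sole → essential)
  24 | -1100-,011-0-
  25 | -1100-,011-0-
  28 | 0-110-,011-0-
  29 | 0--101,0-110-,011-0-
  34 | 10-010  (sole → essential)
  42 | 10-010,10101-
  43 | 10101-  (sole → essential)
  51 | 110011  (sole → essential)
  56 | -1100-  (sole → essential)
  57 | -1100-  (sole → essential)
  62 | 111110  (sole → essential)
Essential prime implicants: -1100-, 0101-1, 10-010, 10101-, 110011, 111110

YES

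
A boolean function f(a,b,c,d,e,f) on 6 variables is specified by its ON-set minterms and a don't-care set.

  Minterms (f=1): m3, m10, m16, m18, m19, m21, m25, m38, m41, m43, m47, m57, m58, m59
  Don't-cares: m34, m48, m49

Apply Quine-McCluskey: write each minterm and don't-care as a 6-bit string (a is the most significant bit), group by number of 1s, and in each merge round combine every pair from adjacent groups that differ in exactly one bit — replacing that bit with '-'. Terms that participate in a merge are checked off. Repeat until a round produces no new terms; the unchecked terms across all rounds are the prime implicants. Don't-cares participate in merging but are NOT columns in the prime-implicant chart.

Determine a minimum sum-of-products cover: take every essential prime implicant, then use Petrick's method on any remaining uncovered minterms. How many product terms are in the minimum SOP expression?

Round 0: 000011✓ 001010 010000✓ 010010✓ 010011✓ 010101 011001✓ 100010✓ 100110✓ 101001✓ 101011✓ 101111✓ 110000✓ 110001✓ 111001✓ 111010✓ 111011✓
Round 1: -10000 -11001 0-0011 0100-0 01001- 1-1001✓ 1-1011✓ 100-10 101-11 1010-1✓ 11-001 11000- 1110-1✓ 11101-
Round 2: 1-10-1
PIs = {-10000, -11001, 0-0011, 001010, 0100-0, 01001-, 010101, 1-10-1, 100-10, 101-11, 11-001, 11000-, 11101-}
Coverage chart:
  m3: 0-0011 ←essential
  m10: 001010 ←essential
  m16: -10000,0100-0
  m18: 0100-0,01001-
  m19: 0-0011,01001-
  m21: 010101 ←essential
  m25: -11001 ←essential
  m38: 100-10 ←essential
  m41: 1-10-1 ←essential
  m43: 1-10-1,101-11
  m47: 101-11 ←essential
  m57: -11001,1-10-1,11-001
  m58: 11101- ←essential
  m59: 1-10-1,11101-
Essential: -11001, 0-0011, 001010, 010101, 1-10-1, 100-10, 101-11, 11101-
Petrick residual → 0100-0
Min cover (9 terms): bcd'e'f + a'c'd'ef + a'b'cd'ef' + a'bc'd'f' + a'bc'de'f + acd'f + ab'c'ef' + ab'cef + abcd'e

9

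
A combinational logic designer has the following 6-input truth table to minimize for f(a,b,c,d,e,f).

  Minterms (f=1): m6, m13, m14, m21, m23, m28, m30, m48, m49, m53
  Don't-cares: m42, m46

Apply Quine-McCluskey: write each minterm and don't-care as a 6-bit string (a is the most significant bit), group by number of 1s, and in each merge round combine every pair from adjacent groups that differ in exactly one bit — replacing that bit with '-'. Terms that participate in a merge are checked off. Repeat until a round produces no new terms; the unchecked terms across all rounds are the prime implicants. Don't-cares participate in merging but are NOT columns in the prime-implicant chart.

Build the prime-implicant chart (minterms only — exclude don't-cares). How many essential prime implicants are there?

5

size-2^0 implicants → 000110(✓)  001101  001110(✓)  010101(✓)  010111(✓)  011100(✓)  011110(✓)  101010(✓)  101110(✓)  110000(✓)  110001(✓)  110101(✓)
size-2^1 implicants → -01110  -10101  0-1110  00-110  0101-1  0111-0  101-10  110-01  11000-
Unchecked terms (primes): -01110, -10101, 0-1110, 00-110, 001101, 0101-1, 0111-0, 101-10, 110-01, 11000-
Minterm coverage:
  m6 ⊆ 00-110 [E]
  m13 ⊆ 001101 [E]
  m14 ⊆ -01110,0-1110,00-110
  m21 ⊆ -10101,0101-1
  m23 ⊆ 0101-1 [E]
  m28 ⊆ 0111-0 [E]
  m30 ⊆ 0-1110,0111-0
  m48 ⊆ 11000- [E]
  m49 ⊆ 110-01,11000-
  m53 ⊆ -10101,110-01
E = {00-110, 001101, 0101-1, 0111-0, 11000-}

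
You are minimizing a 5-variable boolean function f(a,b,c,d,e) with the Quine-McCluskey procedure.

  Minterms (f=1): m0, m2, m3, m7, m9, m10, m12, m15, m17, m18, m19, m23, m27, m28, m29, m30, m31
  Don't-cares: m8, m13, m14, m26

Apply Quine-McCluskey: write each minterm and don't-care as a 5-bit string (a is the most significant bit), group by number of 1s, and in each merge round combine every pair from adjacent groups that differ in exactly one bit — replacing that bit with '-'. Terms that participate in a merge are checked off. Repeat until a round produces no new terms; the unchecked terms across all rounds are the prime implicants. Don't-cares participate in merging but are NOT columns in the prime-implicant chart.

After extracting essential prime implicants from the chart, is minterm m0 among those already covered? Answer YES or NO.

Round 0: 00000✓ 00010✓ 00011✓ 00111✓ 01000✓ 01001✓ 01010✓ 01100✓ 01101✓ 01110✓ 01111✓ 10001✓ 10010✓ 10011✓ 10111✓ 11010✓ 11011✓ 11100✓ 11101✓ 11110✓ 11111✓
Round 1: -0010✓ -0011✓ -0111✓ -1010✓ -1100✓ -1101✓ -1110✓ -1111✓ 0-000✓ 0-010✓ 0-111✓ 00-11✓ 000-0✓ 0001-✓ 01-00✓ 01-01✓ 01-10✓ 010-0✓ 0100-✓ 011-0✓ 011-1✓ 0110-✓ 0111-✓ 1-010✓ 1-011✓ 1-111✓ 10-11✓ 100-1 1001-✓ 11-10✓ 11-11✓ 1101-✓ 111-0✓ 111-1✓ 1110-✓ 1111-✓
Round 2: --010 --111 -0-11 -001- -1-10 -11-0✓ -11-1✓ -110-✓ -111-✓ 0-0-0 01--0 01-0- 011--✓ 1--11 1-01- 11-1- 111--✓
Round 3: -11--
PIs = {--010, --111, -0-11, -001-, -1-10, -11--, 0-0-0, 01--0, 01-0-, 1--11, 1-01-, 100-1, 11-1-}
Coverage chart:
  m0: 0-0-0 ←essential
  m2: --010,-001-,0-0-0
  m3: -0-11,-001-
  m7: --111,-0-11
  m9: 01-0- ←essential
  m10: --010,-1-10,0-0-0,01--0
  m12: -11--,01--0,01-0-
  m15: --111,-11--
  m17: 100-1 ←essential
  m18: --010,-001-,1-01-
  m19: -0-11,-001-,1--11,1-01-,100-1
  m23: --111,-0-11,1--11
  m27: 1--11,1-01-,11-1-
  m28: -11-- ←essential
  m29: -11-- ←essential
  m30: -1-10,-11--,11-1-
  m31: --111,-11--,1--11,11-1-
Essential: -11--, 0-0-0, 01-0-, 100-1

YES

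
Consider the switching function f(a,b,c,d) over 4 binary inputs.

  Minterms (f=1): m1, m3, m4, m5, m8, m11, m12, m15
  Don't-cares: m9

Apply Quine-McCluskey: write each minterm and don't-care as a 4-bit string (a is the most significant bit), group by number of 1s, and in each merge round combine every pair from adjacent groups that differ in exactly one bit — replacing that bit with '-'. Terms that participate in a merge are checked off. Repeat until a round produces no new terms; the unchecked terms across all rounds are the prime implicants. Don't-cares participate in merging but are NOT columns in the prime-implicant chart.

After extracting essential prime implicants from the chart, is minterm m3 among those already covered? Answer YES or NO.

[col 0] 0001*, 0011*, 0100*, 0101*, 1000*, 1001*, 1011*, 1100*, 1111*
[col 1] -001*, -011*, -100, 0-01, 00-1*, 010-, 1-00, 1-11, 10-1*, 100-
[col 2] -0-1
Prime implicants: -0-1, -100, 0-01, 010-, 1-00, 1-11, 100-
PI chart (minterm → PIs covering it):
  1 | -0-1,0-01
  3 | -0-1  (sole → essential)
  4 | -100,010-
  5 | 0-01,010-
  8 | 1-00,100-
  11 | -0-1,1-11
  12 | -100,1-00
  15 | 1-11  (sole → essential)
Essential prime implicants: -0-1, 1-11

YES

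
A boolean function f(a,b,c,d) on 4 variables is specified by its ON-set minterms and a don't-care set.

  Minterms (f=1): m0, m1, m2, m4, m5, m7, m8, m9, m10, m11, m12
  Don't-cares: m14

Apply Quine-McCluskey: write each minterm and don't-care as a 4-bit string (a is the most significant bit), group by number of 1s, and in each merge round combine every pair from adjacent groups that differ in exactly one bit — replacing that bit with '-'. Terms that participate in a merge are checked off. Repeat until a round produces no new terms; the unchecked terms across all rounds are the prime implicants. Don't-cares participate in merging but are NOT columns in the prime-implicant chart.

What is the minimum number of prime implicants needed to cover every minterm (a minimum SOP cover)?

[col 0] 0000*, 0001*, 0010*, 0100*, 0101*, 0111*, 1000*, 1001*, 1010*, 1011*, 1100*, 1110*
[col 1] -000*, -001*, -010*, -100*, 0-00*, 0-01*, 00-0*, 000-*, 01-1, 010-*, 1-00*, 1-10*, 10-0*, 10-1*, 100-*, 101-*, 11-0*
[col 2] --00, -0-0, -00-, 0-0-, 1--0, 10--
Prime implicants: --00, -0-0, -00-, 0-0-, 01-1, 1--0, 10--
PI chart (minterm → PIs covering it):
  0 | --00,-0-0,-00-,0-0-
  1 | -00-,0-0-
  2 | -0-0  (sole → essential)
  4 | --00,0-0-
  5 | 0-0-,01-1
  7 | 01-1  (sole → essential)
  8 | --00,-0-0,-00-,1--0,10--
  9 | -00-,10--
  10 | -0-0,1--0,10--
  11 | 10--  (sole → essential)
  12 | --00,1--0
Essential prime implicants: -0-0, 01-1, 10--
Petrick residual → --00, -00-
Minimum SOP uses 5 PIs: c'd' + b'd' + b'c' + a'bd + ab'

5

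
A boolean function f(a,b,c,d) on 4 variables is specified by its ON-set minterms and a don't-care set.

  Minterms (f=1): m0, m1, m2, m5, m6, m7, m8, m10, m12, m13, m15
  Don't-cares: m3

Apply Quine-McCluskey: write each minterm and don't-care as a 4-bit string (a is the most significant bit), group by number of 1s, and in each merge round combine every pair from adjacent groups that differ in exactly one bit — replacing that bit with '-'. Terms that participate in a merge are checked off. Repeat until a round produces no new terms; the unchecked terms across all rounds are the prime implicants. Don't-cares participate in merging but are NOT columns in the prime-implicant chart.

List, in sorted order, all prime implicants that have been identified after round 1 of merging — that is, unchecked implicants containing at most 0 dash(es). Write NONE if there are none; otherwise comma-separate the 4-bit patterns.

Round 0: 0000✓ 0001✓ 0010✓ 0011✓ 0101✓ 0110✓ 0111✓ 1000✓ 1010✓ 1100✓ 1101✓ 1111✓
Round 1: -000✓ -010✓ -101✓ -111✓ 0-01✓ 0-10✓ 0-11✓ 00-0✓ 00-1✓ 000-✓ 001-✓ 01-1✓ 011-✓ 1-00 10-0✓ 11-1✓ 110-
Round 2: -0-0 -1-1 0--1 0-1- 00--
PIs = {-0-0, -1-1, 0--1, 0-1-, 00--, 1-00, 110-}

NONE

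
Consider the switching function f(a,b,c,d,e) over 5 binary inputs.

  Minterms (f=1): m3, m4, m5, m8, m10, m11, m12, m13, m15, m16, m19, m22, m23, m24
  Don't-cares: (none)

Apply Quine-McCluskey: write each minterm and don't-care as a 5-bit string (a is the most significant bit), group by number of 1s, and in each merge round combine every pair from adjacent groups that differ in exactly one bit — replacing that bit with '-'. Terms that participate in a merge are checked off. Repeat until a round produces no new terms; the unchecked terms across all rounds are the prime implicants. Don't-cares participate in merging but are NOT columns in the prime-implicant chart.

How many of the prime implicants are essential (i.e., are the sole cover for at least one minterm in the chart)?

Round 0: 00011✓ 00100✓ 00101✓ 01000✓ 01010✓ 01011✓ 01100✓ 01101✓ 01111✓ 10000✓ 10011✓ 10110✓ 10111✓ 11000✓
Round 1: -0011 -1000 0-011 0-100✓ 0-101✓ 0010-✓ 01-00 01-11 010-0 0101- 011-1 0110-✓ 1-000 10-11 1011-
Round 2: 0-10-
PIs = {-0011, -1000, 0-011, 0-10-, 01-00, 01-11, 010-0, 0101-, 011-1, 1-000, 10-11, 1011-}
Coverage chart:
  m3: -0011,0-011
  m4: 0-10- ←essential
  m5: 0-10- ←essential
  m8: -1000,01-00,010-0
  m10: 010-0,0101-
  m11: 0-011,01-11,0101-
  m12: 0-10-,01-00
  m13: 0-10-,011-1
  m15: 01-11,011-1
  m16: 1-000 ←essential
  m19: -0011,10-11
  m22: 1011- ←essential
  m23: 10-11,1011-
  m24: -1000,1-000
Essential: 0-10-, 1-000, 1011-

3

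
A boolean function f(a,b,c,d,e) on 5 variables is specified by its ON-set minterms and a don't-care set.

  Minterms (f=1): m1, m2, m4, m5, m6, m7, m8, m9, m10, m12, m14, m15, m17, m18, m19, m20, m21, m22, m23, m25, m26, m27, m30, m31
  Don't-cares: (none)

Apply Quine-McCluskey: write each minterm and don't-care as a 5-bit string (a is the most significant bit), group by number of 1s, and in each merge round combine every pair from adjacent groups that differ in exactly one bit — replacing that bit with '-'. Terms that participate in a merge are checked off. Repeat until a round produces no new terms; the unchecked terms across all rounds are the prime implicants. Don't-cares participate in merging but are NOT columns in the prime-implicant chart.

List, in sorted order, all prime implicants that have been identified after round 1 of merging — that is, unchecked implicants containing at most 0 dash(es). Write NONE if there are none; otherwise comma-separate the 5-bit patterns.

[col 0] 00001*, 00010*, 00100*, 00101*, 00110*, 00111*, 01000*, 01001*, 01010*, 01100*, 01110*, 01111*, 10001*, 10010*, 10011*, 10100*, 10101*, 10110*, 10111*, 11001*, 11010*, 11011*, 11110*, 11111*
[col 1] -0001*, -0010*, -0100*, -0101*, -0110*, -0111*, -1001*, -1010*, -1110*, -1111*, 0-001*, 0-010*, 0-100*, 0-110*, 0-111*, 00-01*, 00-10*, 001-0*, 001-1*, 0010-*, 0011-*, 01-00*, 01-10*, 010-0*, 0100-, 011-0*, 0111-*, 1-001*, 1-010*, 1-011*, 1-110*, 1-111*, 10-01*, 10-10*, 10-11*, 100-1*, 1001-*, 101-0*, 101-1*, 1010-*, 1011-*, 11-10*, 11-11*, 110-1*, 1101-*, 1111-*
[col 2] --001, --010*, --110*, --111*, -0-01, -0-10*, -01-0*, -01-1*, -010-*, -011-*, -1-10*, -111-*, 0--10*, 0-1-0, 0-11-*, 001--*, 01--0, 1--10*, 1--11*, 1-0-1, 1-01-*, 1-11-*, 10--1, 10-1-*, 101--*, 11-1-*
[col 3] ---10, --11-, -01--, 1--1-
Prime implicants: ---10, --001, --11-, -0-01, -01--, 0-1-0, 01--0, 0100-, 1--1-, 1-0-1, 10--1

NONE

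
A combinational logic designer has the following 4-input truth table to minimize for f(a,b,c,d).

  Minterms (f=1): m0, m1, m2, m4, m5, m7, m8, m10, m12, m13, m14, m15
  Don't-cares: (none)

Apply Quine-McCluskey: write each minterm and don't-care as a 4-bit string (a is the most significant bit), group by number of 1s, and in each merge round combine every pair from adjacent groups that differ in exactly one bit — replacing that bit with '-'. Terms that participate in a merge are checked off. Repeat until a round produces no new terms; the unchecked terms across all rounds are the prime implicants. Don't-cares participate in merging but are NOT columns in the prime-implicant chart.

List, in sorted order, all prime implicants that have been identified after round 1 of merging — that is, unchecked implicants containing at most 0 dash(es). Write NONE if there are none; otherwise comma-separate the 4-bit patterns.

NONE

Round 0: 0000✓ 0001✓ 0010✓ 0100✓ 0101✓ 0111✓ 1000✓ 1010✓ 1100✓ 1101✓ 1110✓ 1111✓
Round 1: -000✓ -010✓ -100✓ -101✓ -111✓ 0-00✓ 0-01✓ 00-0✓ 000-✓ 01-1✓ 010-✓ 1-00✓ 1-10✓ 10-0✓ 11-0✓ 11-1✓ 110-✓ 111-✓
Round 2: --00 -0-0 -1-1 -10- 0-0- 1--0 11--
PIs = {--00, -0-0, -1-1, -10-, 0-0-, 1--0, 11--}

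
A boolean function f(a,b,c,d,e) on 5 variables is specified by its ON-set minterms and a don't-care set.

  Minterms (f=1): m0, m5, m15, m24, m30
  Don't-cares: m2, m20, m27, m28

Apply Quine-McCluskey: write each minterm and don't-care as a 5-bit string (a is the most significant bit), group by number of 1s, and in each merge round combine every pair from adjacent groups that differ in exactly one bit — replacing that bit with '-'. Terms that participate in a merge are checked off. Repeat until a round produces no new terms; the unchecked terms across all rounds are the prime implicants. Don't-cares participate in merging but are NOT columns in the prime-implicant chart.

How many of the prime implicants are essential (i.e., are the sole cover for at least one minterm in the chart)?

Round 0: 00000✓ 00010✓ 00101 01111 10100✓ 11000✓ 11011 11100✓ 11110✓
Round 1: 000-0 1-100 11-00 111-0
PIs = {000-0, 00101, 01111, 1-100, 11-00, 11011, 111-0}
Coverage chart:
  m0: 000-0 ←essential
  m5: 00101 ←essential
  m15: 01111 ←essential
  m24: 11-00 ←essential
  m30: 111-0 ←essential
Essential: 000-0, 00101, 01111, 11-00, 111-0

5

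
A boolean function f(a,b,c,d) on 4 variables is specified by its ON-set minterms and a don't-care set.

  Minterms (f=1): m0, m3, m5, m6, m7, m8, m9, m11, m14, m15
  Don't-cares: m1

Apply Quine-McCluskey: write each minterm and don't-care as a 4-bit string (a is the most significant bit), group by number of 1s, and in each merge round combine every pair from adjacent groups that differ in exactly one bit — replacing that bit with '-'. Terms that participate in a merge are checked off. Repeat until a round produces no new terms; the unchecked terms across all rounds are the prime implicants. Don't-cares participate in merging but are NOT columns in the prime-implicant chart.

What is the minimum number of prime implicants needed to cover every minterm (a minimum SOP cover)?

4

Round 0: 0000✓ 0001✓ 0011✓ 0101✓ 0110✓ 0111✓ 1000✓ 1001✓ 1011✓ 1110✓ 1111✓
Round 1: -000✓ -001✓ -011✓ -110✓ -111✓ 0-01✓ 0-11✓ 00-1✓ 000-✓ 01-1✓ 011-✓ 1-11✓ 10-1✓ 100-✓ 111-✓
Round 2: --11 -0-1 -00- -11- 0--1
PIs = {--11, -0-1, -00-, -11-, 0--1}
Coverage chart:
  m0: -00- ←essential
  m3: --11,-0-1,0--1
  m5: 0--1 ←essential
  m6: -11- ←essential
  m7: --11,-11-,0--1
  m8: -00- ←essential
  m9: -0-1,-00-
  m11: --11,-0-1
  m14: -11- ←essential
  m15: --11,-11-
Essential: -00-, -11-, 0--1
Petrick residual → --11
Min cover (4 terms): cd + b'c' + bc + a'd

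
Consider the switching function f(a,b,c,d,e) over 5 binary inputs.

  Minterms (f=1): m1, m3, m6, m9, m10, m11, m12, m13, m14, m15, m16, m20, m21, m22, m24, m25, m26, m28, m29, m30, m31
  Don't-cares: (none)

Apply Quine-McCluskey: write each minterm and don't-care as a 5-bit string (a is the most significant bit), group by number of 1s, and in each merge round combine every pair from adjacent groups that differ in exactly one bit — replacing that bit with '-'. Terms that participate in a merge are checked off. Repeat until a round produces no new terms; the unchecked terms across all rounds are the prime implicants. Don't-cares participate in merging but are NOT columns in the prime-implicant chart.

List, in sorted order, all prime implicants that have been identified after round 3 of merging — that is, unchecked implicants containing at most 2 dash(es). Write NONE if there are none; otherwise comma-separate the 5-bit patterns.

--110, -1-01, -1-10, 0-0-1, 01--1, 01-1-, 1--00, 1-1-0, 1-10-, 11--0, 11-0-

[col 0] 00001*, 00011*, 00110*, 01001*, 01010*, 01011*, 01100*, 01101*, 01110*, 01111*, 10000*, 10100*, 10101*, 10110*, 11000*, 11001*, 11010*, 11100*, 11101*, 11110*, 11111*
[col 1] -0110*, -1001*, -1010*, -1100*, -1101*, -1110*, -1111*, 0-001*, 0-011*, 0-110*, 000-1*, 01-01*, 01-10*, 01-11*, 010-1*, 0101-*, 011-0*, 011-1*, 0110-*, 0111-*, 1-000*, 1-100*, 1-101*, 1-110*, 10-00*, 101-0*, 1010-*, 11-00*, 11-01*, 11-10*, 110-0*, 1100-*, 111-0*, 111-1*, 1110-*, 1111-*
[col 2] --110, -1-01, -1-10, -11-0*, -11-1*, -110-*, -111-*, 0-0-1, 01--1, 01-1-, 011--*, 1--00, 1-1-0, 1-10-, 11--0, 11-0-, 111--*
[col 3] -11--
Prime implicants: --110, -1-01, -1-10, -11--, 0-0-1, 01--1, 01-1-, 1--00, 1-1-0, 1-10-, 11--0, 11-0-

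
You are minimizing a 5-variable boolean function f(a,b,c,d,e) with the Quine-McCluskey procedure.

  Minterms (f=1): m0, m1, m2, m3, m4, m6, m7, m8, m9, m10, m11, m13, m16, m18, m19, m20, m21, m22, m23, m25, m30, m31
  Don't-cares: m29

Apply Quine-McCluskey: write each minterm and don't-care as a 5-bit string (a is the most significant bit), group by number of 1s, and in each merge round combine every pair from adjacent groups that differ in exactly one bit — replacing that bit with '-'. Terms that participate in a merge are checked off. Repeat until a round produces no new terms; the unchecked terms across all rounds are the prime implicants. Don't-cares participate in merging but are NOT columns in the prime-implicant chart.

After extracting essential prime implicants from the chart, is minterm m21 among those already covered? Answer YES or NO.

[col 0] 00000*, 00001*, 00010*, 00011*, 00100*, 00110*, 00111*, 01000*, 01001*, 01010*, 01011*, 01101*, 10000*, 10010*, 10011*, 10100*, 10101*, 10110*, 10111*, 11001*, 11101*, 11110*, 11111*
[col 1] -0000*, -0010*, -0011*, -0100*, -0110*, -0111*, -1001*, -1101*, 0-000*, 0-001*, 0-010*, 0-011*, 00-00*, 00-10*, 00-11*, 000-0*, 000-1*, 0000-*, 0001-*, 001-0*, 0011-*, 01-01*, 010-0*, 010-1*, 0100-*, 0101-*, 1-101*, 1-110*, 1-111*, 10-00*, 10-10*, 10-11*, 100-0*, 1001-*, 101-0*, 101-1*, 1010-*, 1011-*, 11-01*, 111-1*, 1111-*
[col 2] -0-00*, -0-10*, -0-11*, -00-0*, -001-*, -01-0*, -011-*, -1-01, 0-0-0*, 0-0-1*, 0-00-*, 0-01-*, 00--0*, 00-1-*, 000--*, 010--*, 1-1-1, 1-11-, 10--0*, 10-1-*, 101--
[col 3] -0--0, -0-1-, 0-0--
Prime implicants: -0--0, -0-1-, -1-01, 0-0--, 1-1-1, 1-11-, 101--
PI chart (minterm → PIs covering it):
  0 | -0--0,0-0--
  1 | 0-0--  (sole → essential)
  2 | -0--0,-0-1-,0-0--
  3 | -0-1-,0-0--
  4 | -0--0  (sole → essential)
  6 | -0--0,-0-1-
  7 | -0-1-  (sole → essential)
  8 | 0-0--  (sole → essential)
  9 | -1-01,0-0--
  10 | 0-0--  (sole → essential)
  11 | 0-0--  (sole → essential)
  13 | -1-01  (sole → essential)
  16 | -0--0  (sole → essential)
  18 | -0--0,-0-1-
  19 | -0-1-  (sole → essential)
  20 | -0--0,101--
  21 | 1-1-1,101--
  22 | -0--0,-0-1-,1-11-,101--
  23 | -0-1-,1-1-1,1-11-,101--
  25 | -1-01  (sole → essential)
  30 | 1-11-  (sole → essential)
  31 | 1-1-1,1-11-
Essential prime implicants: -0--0, -0-1-, -1-01, 0-0--, 1-11-

NO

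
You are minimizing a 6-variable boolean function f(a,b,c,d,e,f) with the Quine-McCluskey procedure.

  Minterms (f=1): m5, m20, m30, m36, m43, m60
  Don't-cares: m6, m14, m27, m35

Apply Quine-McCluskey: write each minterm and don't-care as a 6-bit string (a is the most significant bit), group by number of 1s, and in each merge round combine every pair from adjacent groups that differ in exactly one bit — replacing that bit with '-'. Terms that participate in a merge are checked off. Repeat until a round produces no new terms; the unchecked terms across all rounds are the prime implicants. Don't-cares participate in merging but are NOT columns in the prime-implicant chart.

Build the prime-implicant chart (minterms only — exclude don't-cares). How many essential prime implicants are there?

Round 0: 000101 000110✓ 001110✓ 010100 011011 011110✓ 100011✓ 100100 101011✓ 111100
Round 1: 0-1110 00-110 10-011
PIs = {0-1110, 00-110, 000101, 010100, 011011, 10-011, 100100, 111100}
Coverage chart:
  m5: 000101 ←essential
  m20: 010100 ←essential
  m30: 0-1110 ←essential
  m36: 100100 ←essential
  m43: 10-011 ←essential
  m60: 111100 ←essential
Essential: 0-1110, 000101, 010100, 10-011, 100100, 111100

6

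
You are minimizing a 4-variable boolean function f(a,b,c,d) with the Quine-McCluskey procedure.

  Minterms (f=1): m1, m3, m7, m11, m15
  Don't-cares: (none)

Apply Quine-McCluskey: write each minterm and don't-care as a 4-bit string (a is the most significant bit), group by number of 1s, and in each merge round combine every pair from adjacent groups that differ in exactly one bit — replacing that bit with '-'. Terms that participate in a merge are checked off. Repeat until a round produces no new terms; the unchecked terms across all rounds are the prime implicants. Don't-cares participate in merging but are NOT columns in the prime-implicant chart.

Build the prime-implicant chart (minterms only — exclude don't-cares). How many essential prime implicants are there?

2

Round 0: 0001✓ 0011✓ 0111✓ 1011✓ 1111✓
Round 1: -011✓ -111✓ 0-11✓ 00-1 1-11✓
Round 2: --11
PIs = {--11, 00-1}
Coverage chart:
  m1: 00-1 ←essential
  m3: --11,00-1
  m7: --11 ←essential
  m11: --11 ←essential
  m15: --11 ←essential
Essential: --11, 00-1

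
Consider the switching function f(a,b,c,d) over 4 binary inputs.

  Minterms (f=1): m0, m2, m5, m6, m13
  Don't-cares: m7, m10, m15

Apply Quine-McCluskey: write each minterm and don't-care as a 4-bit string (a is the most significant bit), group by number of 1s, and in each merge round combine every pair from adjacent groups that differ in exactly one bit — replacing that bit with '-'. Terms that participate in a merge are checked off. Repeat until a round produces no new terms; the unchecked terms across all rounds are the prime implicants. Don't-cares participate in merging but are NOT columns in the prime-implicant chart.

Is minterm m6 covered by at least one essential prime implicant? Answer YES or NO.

NO

[col 0] 0000*, 0010*, 0101*, 0110*, 0111*, 1010*, 1101*, 1111*
[col 1] -010, -101*, -111*, 0-10, 00-0, 01-1*, 011-, 11-1*
[col 2] -1-1
Prime implicants: -010, -1-1, 0-10, 00-0, 011-
PI chart (minterm → PIs covering it):
  0 | 00-0  (sole → essential)
  2 | -010,0-10,00-0
  5 | -1-1  (sole → essential)
  6 | 0-10,011-
  13 | -1-1  (sole → essential)
Essential prime implicants: -1-1, 00-0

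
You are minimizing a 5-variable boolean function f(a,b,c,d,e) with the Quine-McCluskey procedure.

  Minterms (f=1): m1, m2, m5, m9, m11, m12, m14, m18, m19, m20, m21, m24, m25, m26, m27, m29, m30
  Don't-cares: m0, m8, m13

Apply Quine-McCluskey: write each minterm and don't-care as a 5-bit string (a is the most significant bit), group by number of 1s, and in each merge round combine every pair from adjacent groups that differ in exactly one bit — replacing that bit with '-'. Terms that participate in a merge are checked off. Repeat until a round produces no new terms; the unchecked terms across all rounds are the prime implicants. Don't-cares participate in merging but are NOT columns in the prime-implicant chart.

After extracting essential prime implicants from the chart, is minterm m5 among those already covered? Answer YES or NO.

NO

[col 0] 00000*, 00001*, 00010*, 00101*, 01000*, 01001*, 01011*, 01100*, 01101*, 01110*, 10010*, 10011*, 10100*, 10101*, 11000*, 11001*, 11010*, 11011*, 11101*, 11110*
[col 1] -0010, -0101*, -1000*, -1001*, -1011*, -1101*, -1110, 0-000*, 0-001*, 0-101*, 00-01*, 000-0, 0000-*, 01-00*, 01-01*, 010-1*, 0100-*, 011-0, 0110-*, 1-010*, 1-011*, 1-101*, 1001-*, 1010-, 11-01*, 11-10, 110-0*, 110-1*, 1100-*, 1101-*
[col 2] --101, -1-01, -10-1, -100-, 0--01, 0-00-, 01-0-, 1-01-, 110--
Prime implicants: --101, -0010, -1-01, -10-1, -100-, -1110, 0--01, 0-00-, 000-0, 01-0-, 011-0, 1-01-, 1010-, 11-10, 110--
PI chart (minterm → PIs covering it):
  1 | 0--01,0-00-
  2 | -0010,000-0
  5 | --101,0--01
  9 | -1-01,-10-1,-100-,0--01,0-00-,01-0-
  11 | -10-1  (sole → essential)
  12 | 01-0-,011-0
  14 | -1110,011-0
  18 | -0010,1-01-
  19 | 1-01-  (sole → essential)
  20 | 1010-  (sole → essential)
  21 | --101,1010-
  24 | -100-,110--
  25 | -1-01,-10-1,-100-,110--
  26 | 1-01-,11-10,110--
  27 | -10-1,1-01-,110--
  29 | --101,-1-01
  30 | -1110,11-10
Essential prime implicants: -10-1, 1-01-, 1010-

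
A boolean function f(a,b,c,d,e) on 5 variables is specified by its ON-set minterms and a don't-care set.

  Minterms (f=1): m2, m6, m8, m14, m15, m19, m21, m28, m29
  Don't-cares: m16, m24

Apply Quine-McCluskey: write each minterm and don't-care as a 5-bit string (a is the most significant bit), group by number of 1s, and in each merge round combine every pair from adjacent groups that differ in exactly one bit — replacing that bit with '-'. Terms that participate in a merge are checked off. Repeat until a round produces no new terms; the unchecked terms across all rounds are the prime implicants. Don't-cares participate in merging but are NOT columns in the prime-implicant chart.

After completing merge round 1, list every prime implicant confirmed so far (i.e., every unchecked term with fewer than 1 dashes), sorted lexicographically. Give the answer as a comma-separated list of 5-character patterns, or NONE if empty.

size-2^0 implicants → 00010(✓)  00110(✓)  01000(✓)  01110(✓)  01111(✓)  10000(✓)  10011  10101(✓)  11000(✓)  11100(✓)  11101(✓)
size-2^1 implicants → -1000  0-110  00-10  0111-  1-000  1-101  11-00  1110-
Unchecked terms (primes): -1000, 0-110, 00-10, 0111-, 1-000, 1-101, 10011, 11-00, 1110-

10011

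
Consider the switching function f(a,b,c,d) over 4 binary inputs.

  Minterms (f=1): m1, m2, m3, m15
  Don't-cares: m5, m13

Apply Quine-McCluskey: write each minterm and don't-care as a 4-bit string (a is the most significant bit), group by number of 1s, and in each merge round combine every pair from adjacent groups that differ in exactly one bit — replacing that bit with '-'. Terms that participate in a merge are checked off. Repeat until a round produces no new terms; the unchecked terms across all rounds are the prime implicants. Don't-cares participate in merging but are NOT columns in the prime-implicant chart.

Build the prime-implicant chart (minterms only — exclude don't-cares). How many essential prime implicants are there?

2

[col 0] 0001*, 0010*, 0011*, 0101*, 1101*, 1111*
[col 1] -101, 0-01, 00-1, 001-, 11-1
Prime implicants: -101, 0-01, 00-1, 001-, 11-1
PI chart (minterm → PIs covering it):
  1 | 0-01,00-1
  2 | 001-  (sole → essential)
  3 | 00-1,001-
  15 | 11-1  (sole → essential)
Essential prime implicants: 001-, 11-1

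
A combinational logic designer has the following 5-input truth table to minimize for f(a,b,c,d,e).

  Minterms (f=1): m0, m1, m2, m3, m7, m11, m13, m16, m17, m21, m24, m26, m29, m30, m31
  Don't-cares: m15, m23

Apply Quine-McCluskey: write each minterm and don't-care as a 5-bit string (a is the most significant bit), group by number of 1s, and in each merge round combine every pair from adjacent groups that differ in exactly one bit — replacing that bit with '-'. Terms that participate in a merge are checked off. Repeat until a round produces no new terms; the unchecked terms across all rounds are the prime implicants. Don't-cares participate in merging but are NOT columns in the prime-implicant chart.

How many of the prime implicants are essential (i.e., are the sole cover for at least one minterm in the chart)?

3

Round 0: 00000✓ 00001✓ 00010✓ 00011✓ 00111✓ 01011✓ 01101✓ 01111✓ 10000✓ 10001✓ 10101✓ 10111✓ 11000✓ 11010✓ 11101✓ 11110✓ 11111✓
Round 1: -0000✓ -0001✓ -0111✓ -1101✓ -1111✓ 0-011✓ 0-111✓ 00-11✓ 000-0✓ 000-1✓ 0000-✓ 0001-✓ 01-11✓ 011-1✓ 1-000 1-101✓ 1-111✓ 10-01 1000-✓ 101-1✓ 11-10 110-0 111-1✓ 1111-
Round 2: --111 -000- -11-1 0--11 000-- 1-1-1
PIs = {--111, -000-, -11-1, 0--11, 000--, 1-000, 1-1-1, 10-01, 11-10, 110-0, 1111-}
Coverage chart:
  m0: -000-,000--
  m1: -000-,000--
  m2: 000-- ←essential
  m3: 0--11,000--
  m7: --111,0--11
  m11: 0--11 ←essential
  m13: -11-1 ←essential
  m16: -000-,1-000
  m17: -000-,10-01
  m21: 1-1-1,10-01
  m24: 1-000,110-0
  m26: 11-10,110-0
  m29: -11-1,1-1-1
  m30: 11-10,1111-
  m31: --111,-11-1,1-1-1,1111-
Essential: -11-1, 0--11, 000--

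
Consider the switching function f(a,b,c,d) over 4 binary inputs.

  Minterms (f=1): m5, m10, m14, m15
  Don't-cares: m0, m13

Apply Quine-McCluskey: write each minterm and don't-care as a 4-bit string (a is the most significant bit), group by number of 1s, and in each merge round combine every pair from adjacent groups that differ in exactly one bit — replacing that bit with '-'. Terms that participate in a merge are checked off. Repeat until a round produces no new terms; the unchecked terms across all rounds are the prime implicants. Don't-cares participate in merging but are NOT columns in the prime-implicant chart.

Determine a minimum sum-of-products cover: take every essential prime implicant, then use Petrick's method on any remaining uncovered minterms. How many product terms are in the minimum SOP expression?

size-2^0 implicants → 0000  0101(✓)  1010(✓)  1101(✓)  1110(✓)  1111(✓)
size-2^1 implicants → -101  1-10  11-1  111-
Unchecked terms (primes): -101, 0000, 1-10, 11-1, 111-
Minterm coverage:
  m5 ⊆ -101 [E]
  m10 ⊆ 1-10 [E]
  m14 ⊆ 1-10,111-
  m15 ⊆ 11-1,111-
E = {-101, 1-10}
Petrick residual → 11-1
Cover = bc'd + acd' + abd  |cover|=3

3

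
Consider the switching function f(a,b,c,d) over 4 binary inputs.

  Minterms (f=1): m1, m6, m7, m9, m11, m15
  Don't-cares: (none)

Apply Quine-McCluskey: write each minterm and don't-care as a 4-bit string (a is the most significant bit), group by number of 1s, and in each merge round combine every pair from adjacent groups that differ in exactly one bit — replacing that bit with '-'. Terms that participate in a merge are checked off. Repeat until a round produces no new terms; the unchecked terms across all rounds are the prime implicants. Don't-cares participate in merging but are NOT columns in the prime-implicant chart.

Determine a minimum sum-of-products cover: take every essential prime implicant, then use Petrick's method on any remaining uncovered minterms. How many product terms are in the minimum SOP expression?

Round 0: 0001✓ 0110✓ 0111✓ 1001✓ 1011✓ 1111✓
Round 1: -001 -111 011- 1-11 10-1
PIs = {-001, -111, 011-, 1-11, 10-1}
Coverage chart:
  m1: -001 ←essential
  m6: 011- ←essential
  m7: -111,011-
  m9: -001,10-1
  m11: 1-11,10-1
  m15: -111,1-11
Essential: -001, 011-
Petrick residual → 1-11
Min cover (3 terms): b'c'd + a'bc + acd

3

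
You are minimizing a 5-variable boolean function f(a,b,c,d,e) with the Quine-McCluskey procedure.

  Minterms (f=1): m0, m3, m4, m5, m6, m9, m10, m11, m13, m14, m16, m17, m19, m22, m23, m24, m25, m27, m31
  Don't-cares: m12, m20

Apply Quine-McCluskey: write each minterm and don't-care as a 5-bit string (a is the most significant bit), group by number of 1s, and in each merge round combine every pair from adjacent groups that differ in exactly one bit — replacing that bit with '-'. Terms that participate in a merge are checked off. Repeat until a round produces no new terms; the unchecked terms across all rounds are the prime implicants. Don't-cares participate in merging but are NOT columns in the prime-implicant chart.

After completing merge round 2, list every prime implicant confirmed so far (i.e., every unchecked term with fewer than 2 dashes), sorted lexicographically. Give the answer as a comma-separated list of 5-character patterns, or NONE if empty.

01-01, 01-10, 0101-, 1011-

[col 0] 00000*, 00011*, 00100*, 00101*, 00110*, 01001*, 01010*, 01011*, 01100*, 01101*, 01110*, 10000*, 10001*, 10011*, 10100*, 10110*, 10111*, 11000*, 11001*, 11011*, 11111*
[col 1] -0000*, -0011*, -0100*, -0110*, -1001*, -1011*, 0-011*, 0-100*, 0-101*, 0-110*, 00-00*, 001-0*, 0010-*, 01-01, 01-10, 010-1*, 0101-, 011-0*, 0110-*, 1-000*, 1-001*, 1-011*, 1-111*, 10-00*, 10-11*, 100-1*, 1000-*, 101-0*, 1011-, 11-11*, 110-1*, 1100-*
[col 2] --011, -0-00, -01-0, -10-1, 0-1-0, 0-10-, 1--11, 1-0-1, 1-00-
Prime implicants: --011, -0-00, -01-0, -10-1, 0-1-0, 0-10-, 01-01, 01-10, 0101-, 1--11, 1-0-1, 1-00-, 1011-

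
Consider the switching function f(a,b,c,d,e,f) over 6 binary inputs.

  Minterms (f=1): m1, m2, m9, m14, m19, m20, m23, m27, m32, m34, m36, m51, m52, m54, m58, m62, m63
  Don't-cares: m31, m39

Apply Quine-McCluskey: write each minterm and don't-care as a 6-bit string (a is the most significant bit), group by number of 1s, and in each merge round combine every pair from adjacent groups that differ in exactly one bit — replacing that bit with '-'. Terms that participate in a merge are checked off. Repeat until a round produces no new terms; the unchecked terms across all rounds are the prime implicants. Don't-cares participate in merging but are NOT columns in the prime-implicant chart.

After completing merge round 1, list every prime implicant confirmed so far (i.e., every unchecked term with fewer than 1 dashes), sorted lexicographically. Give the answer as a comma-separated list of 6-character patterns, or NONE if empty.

[col 0] 000001*, 000010*, 001001*, 001110, 010011*, 010100*, 010111*, 011011*, 011111*, 100000*, 100010*, 100100*, 100111, 110011*, 110100*, 110110*, 111010*, 111110*, 111111*
[col 1] -00010, -10011, -10100, -11111, 00-001, 01-011*, 01-111*, 010-11*, 011-11*, 1-0100, 100-00, 1000-0, 11-110, 1101-0, 111-10, 11111-
[col 2] 01--11
Prime implicants: -00010, -10011, -10100, -11111, 00-001, 001110, 01--11, 1-0100, 100-00, 1000-0, 100111, 11-110, 1101-0, 111-10, 11111-

001110, 100111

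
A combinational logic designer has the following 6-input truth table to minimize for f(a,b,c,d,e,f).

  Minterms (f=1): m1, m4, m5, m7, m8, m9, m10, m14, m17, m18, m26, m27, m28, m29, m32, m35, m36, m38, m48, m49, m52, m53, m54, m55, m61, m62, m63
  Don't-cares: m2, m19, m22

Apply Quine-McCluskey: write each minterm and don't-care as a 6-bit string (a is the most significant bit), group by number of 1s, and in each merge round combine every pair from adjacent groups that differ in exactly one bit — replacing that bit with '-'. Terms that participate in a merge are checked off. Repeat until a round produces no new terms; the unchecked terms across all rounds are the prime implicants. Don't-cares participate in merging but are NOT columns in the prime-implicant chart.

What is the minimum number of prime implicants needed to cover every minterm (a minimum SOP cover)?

13

[col 0] 000001*, 000010*, 000100*, 000101*, 000111*, 001000*, 001001*, 001010*, 001110*, 010001*, 010010*, 010011*, 010110*, 011010*, 011011*, 011100*, 011101*, 100000*, 100011, 100100*, 100110*, 110000*, 110001*, 110100*, 110101*, 110110*, 110111*, 111101*, 111110*, 111111*
[col 1] -00100, -10001, -10110, -11101, 0-0001, 0-0010*, 0-1010*, 00-001, 00-010*, 000-01, 0001-1, 00010-, 001-10, 0010-0, 00100-, 01-010*, 01-011*, 010-10, 0100-1, 01001-*, 01101-*, 01110-, 1-0000*, 1-0100*, 1-0110*, 100-00*, 1001-0*, 11-101*, 11-110*, 11-111*, 110-00*, 110-01*, 11000-*, 1101-0*, 1101-1*, 11010-*, 11011-*, 1111-1*, 11111-*
[col 2] 0--010, 01-01-, 1-0-00, 1-01-0, 11-1-1, 11-11-, 110-0-, 1101--
Prime implicants: -00100, -10001, -10110, -11101, 0--010, 0-0001, 00-001, 000-01, 0001-1, 00010-, 001-10, 0010-0, 00100-, 01-01-, 010-10, 0100-1, 01110-, 1-0-00, 1-01-0, 100011, 11-1-1, 11-11-, 110-0-, 1101--
PI chart (minterm → PIs covering it):
  1 | 0-0001,00-001,000-01
  4 | -00100,00010-
  5 | 000-01,0001-1,00010-
  7 | 0001-1  (sole → essential)
  8 | 0010-0,00100-
  9 | 00-001,00100-
  10 | 0--010,001-10,0010-0
  14 | 001-10  (sole → essential)
  17 | -10001,0-0001,0100-1
  18 | 0--010,01-01-,010-10
  26 | 0--010,01-01-
  27 | 01-01-  (sole → essential)
  28 | 01110-  (sole → essential)
  29 | -11101,01110-
  32 | 1-0-00  (sole → essential)
  35 | 100011  (sole → essential)
  36 | -00100,1-0-00,1-01-0
  38 | 1-01-0  (sole → essential)
  48 | 1-0-00,110-0-
  49 | -10001,110-0-
  52 | 1-0-00,1-01-0,110-0-,1101--
  53 | 11-1-1,110-0-,1101--
  54 | -10110,1-01-0,11-11-,1101--
  55 | 11-1-1,11-11-,1101--
  61 | -11101,11-1-1
  62 | 11-11-  (sole → essential)
  63 | 11-1-1,11-11-
Essential prime implicants: 0001-1, 001-10, 01-01-, 01110-, 1-0-00, 1-01-0, 100011, 11-11-
Petrick residual → -00100, -10001, 0-0001, 00100-, 11-1-1
Minimum SOP uses 13 PIs: b'c'de'f' + bc'd'e'f + a'c'd'e'f + a'b'c'df + a'b'cef' + a'b'cd'e' + a'bd'e + a'bcde' + ac'e'f' + ac'df' + ab'c'd'ef + abdf + abde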